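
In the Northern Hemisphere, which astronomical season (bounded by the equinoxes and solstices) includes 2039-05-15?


Date: May 15
Astronomical Spring (approx.; exact equinox/solstice day varies by year): March 20 to June 20
May 15 falls within the Spring window

Spring


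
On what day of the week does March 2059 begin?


Target: March 1, 2059
Anchor: Jan 1, 2059. With p = 2059 - 1 = 2058: (p + p//4 - p//100 + p//400) mod 7 = (2058 + 514 - 20 + 5) mod 7 = 2557 mod 7 = 2 -> Wednesday (Mon=0 ... Sun=6)
Days before March (Jan-Feb): 59 days
Weekday index = (2 + 59) mod 7 = 5

Saturday


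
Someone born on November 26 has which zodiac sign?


Date: November 26
Conventional tropical zodiac dates: Sagittarius from November 22 onward; Capricorn starts December 22
November 26 falls within the Sagittarius range

Sagittarius


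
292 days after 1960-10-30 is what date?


Start: 1960-10-30, add 292 days
October 1960 has 31 days: 31 - 30 = 1 day to October 31 -> 291 left
November 1960 has 30 days -> 261 left
December 1960 has 31 days -> 230 left
January 1961 has 31 days -> 199 left
February 1961 has 28 days -> 171 left
March 1961 has 31 days -> 140 left
April 1961 has 30 days -> 110 left
May 1961 has 31 days -> 79 left
June 1961 has 30 days -> 49 left
July 1961 has 31 days -> 18 left
August 1961: 18 <= 31 -> lands on August 18

Result: 1961-08-18


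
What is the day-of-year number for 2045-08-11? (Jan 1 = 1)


Date: August 11, 2045
Days in months 1 through 7: 212
Plus 11 days in August

Day of year: 223


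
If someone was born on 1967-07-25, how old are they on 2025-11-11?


Birth: 1967-07-25
Reference: 2025-11-11
Year difference: 2025 - 1967 = 58

58 years old


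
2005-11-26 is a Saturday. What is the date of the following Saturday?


Current: Saturday
Target: Saturday
Days ahead: 7

Next Saturday: 2005-12-03


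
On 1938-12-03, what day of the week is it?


Date: December 3, 1938
Anchor: Jan 1, 1938. With p = 1938 - 1 = 1937: (p + p//4 - p//100 + p//400) mod 7 = (1937 + 484 - 19 + 4) mod 7 = 2406 mod 7 = 5 -> Saturday (Mon=0 ... Sun=6)
Days before December (Jan-Nov): 334; offset = 334 + 3 - 1 = 336
Weekday index = (5 + 336) mod 7 = 5

Day of the week: Saturday


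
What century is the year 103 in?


Century = (year - 1) // 100 + 1
= (103 - 1) // 100 + 1
= 102 // 100 + 1
= 1 + 1

2nd century


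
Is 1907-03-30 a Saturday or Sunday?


Anchor: Jan 1, 1907. With p = 1907 - 1 = 1906: (p + p//4 - p//100 + p//400) mod 7 = (1906 + 476 - 19 + 4) mod 7 = 2367 mod 7 = 1 -> Tuesday (Mon=0 ... Sun=6)
Day of year: 89; offset = 88
Weekday index = (1 + 88) mod 7 = 5 -> Saturday
Weekend days: Saturday, Sunday

Yes


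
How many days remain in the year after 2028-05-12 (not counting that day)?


Day of year: 133 of 366
Remaining = 366 - 133

233 days


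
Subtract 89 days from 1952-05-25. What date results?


Start: 1952-05-25, subtract 89 days
Back 25 days from May 25 reaches April 30, 1952 -> 64 left
April 1952 has 30 days -> back to March 31, 1952 -> 34 left
March 1952 has 31 days -> back to February 29, 1952 -> 3 left
February 1952: 29 - 3 = 26 -> lands on February 26

Result: 1952-02-26


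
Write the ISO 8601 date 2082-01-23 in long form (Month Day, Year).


ISO 2082-01-23 parses as year=2082, month=01, day=23
Month 1 -> January

January 23, 2082


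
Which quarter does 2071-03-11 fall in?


Month: March (month 3)
Q1: Jan-Mar, Q2: Apr-Jun, Q3: Jul-Sep, Q4: Oct-Dec

Q1


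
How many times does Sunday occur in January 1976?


January 1976 has 31 days
Anchor: Jan 1, 1976. With p = 1976 - 1 = 1975: (p + p//4 - p//100 + p//400) mod 7 = (1975 + 493 - 19 + 4) mod 7 = 2453 mod 7 = 3 -> Thursday (Mon=0 ... Sun=6)
January 1 is the anchor itself -> Thursday
First Sunday is January 4
Sundays: 4, 11, 18, 25

4 Sundays


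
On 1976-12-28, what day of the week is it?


Date: December 28, 1976
Anchor: Jan 1, 1976. With p = 1976 - 1 = 1975: (p + p//4 - p//100 + p//400) mod 7 = (1975 + 493 - 19 + 4) mod 7 = 2453 mod 7 = 3 -> Thursday (Mon=0 ... Sun=6)
Days before December (Jan-Nov): 335; offset = 335 + 28 - 1 = 362
Weekday index = (3 + 362) mod 7 = 1

Day of the week: Tuesday


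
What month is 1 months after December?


December is month 12
12 + 1 = 13; wrap: 13 - 12 = 1

January


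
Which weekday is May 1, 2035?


Target: May 1, 2035
Anchor: Jan 1, 2035. With p = 2035 - 1 = 2034: (p + p//4 - p//100 + p//400) mod 7 = (2034 + 508 - 20 + 5) mod 7 = 2527 mod 7 = 0 -> Monday (Mon=0 ... Sun=6)
Days before May (Jan-Apr): 120 days
Weekday index = (0 + 120) mod 7 = 1

Tuesday


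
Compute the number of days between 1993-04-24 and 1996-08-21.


From 1993-04-24 to 1996-08-21
1993-04-24: days before April = 31 + 28 + 31 = 90 (1993 is not a leap year); day of year = 90 + 24 = 114
1996-08-21: days before August = 31 + 29 + 31 + 30 + 31 + 30 + 31 = 213 (1996 is a leap year); day of year = 213 + 21 = 234
Rest of 1993: 365 - 114 = 251
Full years 1994 (365), 1995 (365): 730
Total = 251 + 730 + 234 = 1215

1215 days


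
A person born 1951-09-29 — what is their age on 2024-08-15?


Birth: 1951-09-29
Reference: 2024-08-15
Year difference: 2024 - 1951 = 73
Birthday not yet reached in 2024, subtract 1

72 years old


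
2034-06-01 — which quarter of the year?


Month: June (month 6)
Q1: Jan-Mar, Q2: Apr-Jun, Q3: Jul-Sep, Q4: Oct-Dec

Q2


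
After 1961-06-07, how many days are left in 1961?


Day of year: 158 of 365
Remaining = 365 - 158

207 days


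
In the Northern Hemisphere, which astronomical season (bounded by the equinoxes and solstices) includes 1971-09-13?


Date: September 13
Astronomical Summer (approx.; exact equinox/solstice day varies by year): June 21 to September 21
September 13 falls within the Summer window

Summer


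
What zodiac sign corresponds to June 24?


Date: June 24
Conventional tropical zodiac dates: Cancer from June 21 onward; Leo starts July 23
June 24 falls within the Cancer range

Cancer


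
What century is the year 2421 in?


Century = (year - 1) // 100 + 1
= (2421 - 1) // 100 + 1
= 2420 // 100 + 1
= 24 + 1

25th century


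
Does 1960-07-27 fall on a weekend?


Anchor: Jan 1, 1960. With p = 1960 - 1 = 1959: (p + p//4 - p//100 + p//400) mod 7 = (1959 + 489 - 19 + 4) mod 7 = 2433 mod 7 = 4 -> Friday (Mon=0 ... Sun=6)
Day of year: 209; offset = 208
Weekday index = (4 + 208) mod 7 = 2 -> Wednesday
Weekend days: Saturday, Sunday

No


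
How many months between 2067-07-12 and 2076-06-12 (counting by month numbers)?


From July 2067 to June 2076
9 years * 12 = 108 months, minus 1 month = 107

107 months


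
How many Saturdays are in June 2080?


June 2080 has 30 days
Anchor: Jan 1, 2080. With p = 2080 - 1 = 2079: (p + p//4 - p//100 + p//400) mod 7 = (2079 + 519 - 20 + 5) mod 7 = 2583 mod 7 = 0 -> Monday (Mon=0 ... Sun=6)
Days before June (Jan-May): 152; June 1 index = (0 + 152) mod 7 = 5 -> Saturday
First Saturday is June 1
Saturdays: 1, 8, 15, 22, 29

5 Saturdays


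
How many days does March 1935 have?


March 1935

31 days


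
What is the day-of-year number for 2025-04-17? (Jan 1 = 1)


Date: April 17, 2025
Days in months 1 through 3: 90
Plus 17 days in April

Day of year: 107


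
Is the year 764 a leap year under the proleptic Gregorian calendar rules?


Gregorian leap year rule: divisible by 4, but not by 100, unless also by 400.
764 is divisible by 4 but not 100 -> leap year

Yes


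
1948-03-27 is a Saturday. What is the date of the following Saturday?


Current: Saturday
Target: Saturday
Days ahead: 7

Next Saturday: 1948-04-03


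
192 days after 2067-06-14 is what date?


Start: 2067-06-14, add 192 days
June 2067 has 30 days: 30 - 14 = 16 days to June 30 -> 176 left
July 2067 has 31 days -> 145 left
August 2067 has 31 days -> 114 left
September 2067 has 30 days -> 84 left
October 2067 has 31 days -> 53 left
November 2067 has 30 days -> 23 left
December 2067: 23 <= 31 -> lands on December 23

Result: 2067-12-23


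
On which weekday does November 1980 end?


November 1980 has 30 days
Anchor: Jan 1, 1980. With p = 1980 - 1 = 1979: (p + p//4 - p//100 + p//400) mod 7 = (1979 + 494 - 19 + 4) mod 7 = 2458 mod 7 = 1 -> Tuesday (Mon=0 ... Sun=6)
Days before November (Jan-Oct): 305; November 1 index = (1 + 305) mod 7 = 5 -> Saturday
Last day offset: 30 - 1 = 29 days
Weekday index = (5 + 29) mod 7 = 6

Sunday, November 30


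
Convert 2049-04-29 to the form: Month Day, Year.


ISO 2049-04-29 parses as year=2049, month=04, day=29
Month 4 -> April

April 29, 2049


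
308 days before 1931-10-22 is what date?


Start: 1931-10-22, subtract 308 days
Back 22 days from October 22 reaches September 30, 1931 -> 286 left
September 1931 has 30 days -> back to August 31, 1931 -> 256 left
August 1931 has 31 days -> back to July 31, 1931 -> 225 left
July 1931 has 31 days -> back to June 30, 1931 -> 194 left
June 1931 has 30 days -> back to May 31, 1931 -> 164 left
May 1931 has 31 days -> back to April 30, 1931 -> 133 left
April 1931 has 30 days -> back to March 31, 1931 -> 103 left
March 1931 has 31 days -> back to February 28, 1931 -> 72 left
February 1931 has 28 days -> back to January 31, 1931 -> 44 left
January 1931 has 31 days -> back to December 31, 1930 -> 13 left
December 1930: 31 - 13 = 18 -> lands on December 18

Result: 1930-12-18


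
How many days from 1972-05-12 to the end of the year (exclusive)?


Day of year: 133 of 366
Remaining = 366 - 133

233 days


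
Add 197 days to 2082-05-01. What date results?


Start: 2082-05-01, add 197 days
May 2082 has 31 days: 31 - 1 = 30 days to May 31 -> 167 left
June 2082 has 30 days -> 137 left
July 2082 has 31 days -> 106 left
August 2082 has 31 days -> 75 left
September 2082 has 30 days -> 45 left
October 2082 has 31 days -> 14 left
November 2082: 14 <= 30 -> lands on November 14

Result: 2082-11-14


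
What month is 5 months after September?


September is month 9
9 + 5 = 14; wrap: 14 - 12 = 2

February


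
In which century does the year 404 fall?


Century = (year - 1) // 100 + 1
= (404 - 1) // 100 + 1
= 403 // 100 + 1
= 4 + 1

5th century


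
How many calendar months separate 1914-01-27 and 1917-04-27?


From January 1914 to April 1917
3 years * 12 = 36 months, plus 3 months = 39

39 months


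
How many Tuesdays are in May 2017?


May 2017 has 31 days
Anchor: Jan 1, 2017. With p = 2017 - 1 = 2016: (p + p//4 - p//100 + p//400) mod 7 = (2016 + 504 - 20 + 5) mod 7 = 2505 mod 7 = 6 -> Sunday (Mon=0 ... Sun=6)
Days before May (Jan-Apr): 120; May 1 index = (6 + 120) mod 7 = 0 -> Monday
First Tuesday is May 2
Tuesdays: 2, 9, 16, 23, 30

5 Tuesdays


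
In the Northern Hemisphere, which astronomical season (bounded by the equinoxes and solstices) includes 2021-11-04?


Date: November 4
Astronomical Autumn (approx.; exact equinox/solstice day varies by year): September 22 to December 20
November 4 falls within the Autumn window

Autumn


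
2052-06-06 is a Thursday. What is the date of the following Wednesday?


Current: Thursday
Target: Wednesday
Days ahead: 6

Next Wednesday: 2052-06-12


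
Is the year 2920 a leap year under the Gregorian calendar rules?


Gregorian leap year rule: divisible by 4, but not by 100, unless also by 400.
2920 is divisible by 4 but not 100 -> leap year

Yes


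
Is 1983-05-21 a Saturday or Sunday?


Anchor: Jan 1, 1983. With p = 1983 - 1 = 1982: (p + p//4 - p//100 + p//400) mod 7 = (1982 + 495 - 19 + 4) mod 7 = 2462 mod 7 = 5 -> Saturday (Mon=0 ... Sun=6)
Day of year: 141; offset = 140
Weekday index = (5 + 140) mod 7 = 5 -> Saturday
Weekend days: Saturday, Sunday

Yes


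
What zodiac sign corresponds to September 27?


Date: September 27
Conventional tropical zodiac dates: Libra from September 23 onward; Scorpio starts October 23
September 27 falls within the Libra range

Libra


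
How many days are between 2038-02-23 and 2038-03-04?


From 2038-02-23 to 2038-03-04
2038-02-23: days before February = 31; day of year = 31 + 23 = 54
2038-03-04: days before March = 31 + 28 = 59 (2038 is not a leap year); day of year = 59 + 4 = 63
Same year: 63 - 54 = 9

9 days


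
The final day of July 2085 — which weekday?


July 2085 has 31 days
Anchor: Jan 1, 2085. With p = 2085 - 1 = 2084: (p + p//4 - p//100 + p//400) mod 7 = (2084 + 521 - 20 + 5) mod 7 = 2590 mod 7 = 0 -> Monday (Mon=0 ... Sun=6)
Days before July (Jan-Jun): 181; July 1 index = (0 + 181) mod 7 = 6 -> Sunday
Last day offset: 31 - 1 = 30 days
Weekday index = (6 + 30) mod 7 = 1

Tuesday, July 31


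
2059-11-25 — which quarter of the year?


Month: November (month 11)
Q1: Jan-Mar, Q2: Apr-Jun, Q3: Jul-Sep, Q4: Oct-Dec

Q4


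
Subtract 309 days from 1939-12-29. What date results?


Start: 1939-12-29, subtract 309 days
Back 29 days from December 29 reaches November 30, 1939 -> 280 left
November 1939 has 30 days -> back to October 31, 1939 -> 250 left
October 1939 has 31 days -> back to September 30, 1939 -> 219 left
September 1939 has 30 days -> back to August 31, 1939 -> 189 left
August 1939 has 31 days -> back to July 31, 1939 -> 158 left
July 1939 has 31 days -> back to June 30, 1939 -> 127 left
June 1939 has 30 days -> back to May 31, 1939 -> 97 left
May 1939 has 31 days -> back to April 30, 1939 -> 66 left
April 1939 has 30 days -> back to March 31, 1939 -> 36 left
March 1939 has 31 days -> back to February 28, 1939 -> 5 left
February 1939: 28 - 5 = 23 -> lands on February 23

Result: 1939-02-23


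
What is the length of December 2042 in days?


December 2042

31 days


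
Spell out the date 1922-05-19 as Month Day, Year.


ISO 1922-05-19 parses as year=1922, month=05, day=19
Month 5 -> May

May 19, 1922


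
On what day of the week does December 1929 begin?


Target: December 1, 1929
Anchor: Jan 1, 1929. With p = 1929 - 1 = 1928: (p + p//4 - p//100 + p//400) mod 7 = (1928 + 482 - 19 + 4) mod 7 = 2395 mod 7 = 1 -> Tuesday (Mon=0 ... Sun=6)
Days before December (Jan-Nov): 334 days
Weekday index = (1 + 334) mod 7 = 6

Sunday


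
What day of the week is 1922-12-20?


Date: December 20, 1922
Anchor: Jan 1, 1922. With p = 1922 - 1 = 1921: (p + p//4 - p//100 + p//400) mod 7 = (1921 + 480 - 19 + 4) mod 7 = 2386 mod 7 = 6 -> Sunday (Mon=0 ... Sun=6)
Days before December (Jan-Nov): 334; offset = 334 + 20 - 1 = 353
Weekday index = (6 + 353) mod 7 = 2

Day of the week: Wednesday


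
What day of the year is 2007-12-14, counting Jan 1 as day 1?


Date: December 14, 2007
Days in months 1 through 11: 334
Plus 14 days in December

Day of year: 348


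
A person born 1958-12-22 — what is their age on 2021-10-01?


Birth: 1958-12-22
Reference: 2021-10-01
Year difference: 2021 - 1958 = 63
Birthday not yet reached in 2021, subtract 1

62 years old


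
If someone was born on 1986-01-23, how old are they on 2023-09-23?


Birth: 1986-01-23
Reference: 2023-09-23
Year difference: 2023 - 1986 = 37

37 years old


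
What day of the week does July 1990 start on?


Target: July 1, 1990
Anchor: Jan 1, 1990. With p = 1990 - 1 = 1989: (p + p//4 - p//100 + p//400) mod 7 = (1989 + 497 - 19 + 4) mod 7 = 2471 mod 7 = 0 -> Monday (Mon=0 ... Sun=6)
Days before July (Jan-Jun): 181 days
Weekday index = (0 + 181) mod 7 = 6

Sunday


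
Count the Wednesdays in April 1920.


April 1920 has 30 days
Anchor: Jan 1, 1920. With p = 1920 - 1 = 1919: (p + p//4 - p//100 + p//400) mod 7 = (1919 + 479 - 19 + 4) mod 7 = 2383 mod 7 = 3 -> Thursday (Mon=0 ... Sun=6)
Days before April (Jan-Mar): 91; April 1 index = (3 + 91) mod 7 = 3 -> Thursday
First Wednesday is April 7
Wednesdays: 7, 14, 21, 28

4 Wednesdays


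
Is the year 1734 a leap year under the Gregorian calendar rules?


Gregorian leap year rule: divisible by 4, but not by 100, unless also by 400.
1734 is not divisible by 4 -> not a leap year

No


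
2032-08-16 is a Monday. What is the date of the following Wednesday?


Current: Monday
Target: Wednesday
Days ahead: 2

Next Wednesday: 2032-08-18


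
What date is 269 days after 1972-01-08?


Start: 1972-01-08, add 269 days
January 1972 has 31 days: 31 - 8 = 23 days to January 31 -> 246 left
February 1972 has 29 days -> 217 left
March 1972 has 31 days -> 186 left
April 1972 has 30 days -> 156 left
May 1972 has 31 days -> 125 left
June 1972 has 30 days -> 95 left
July 1972 has 31 days -> 64 left
August 1972 has 31 days -> 33 left
September 1972 has 30 days -> 3 left
October 1972: 3 <= 31 -> lands on October 3

Result: 1972-10-03


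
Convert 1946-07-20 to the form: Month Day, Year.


ISO 1946-07-20 parses as year=1946, month=07, day=20
Month 7 -> July

July 20, 1946


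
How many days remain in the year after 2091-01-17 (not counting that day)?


Day of year: 17 of 365
Remaining = 365 - 17

348 days


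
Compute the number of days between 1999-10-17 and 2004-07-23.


From 1999-10-17 to 2004-07-23
1999-10-17: days before October = 31 + 28 + 31 + 30 + 31 + 30 + 31 + 31 + 30 = 273 (1999 is not a leap year); day of year = 273 + 17 = 290
2004-07-23: days before July = 31 + 29 + 31 + 30 + 31 + 30 = 182 (2004 is a leap year); day of year = 182 + 23 = 205
Rest of 1999: 365 - 290 = 75
Full years 2000 (366), 2001 (365), 2002 (365), 2003 (365): 1461
Total = 75 + 1461 + 205 = 1741

1741 days


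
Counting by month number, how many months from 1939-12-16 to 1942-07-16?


From December 1939 to July 1942
3 years * 12 = 36 months, minus 5 months = 31

31 months


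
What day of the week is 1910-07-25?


Date: July 25, 1910
Anchor: Jan 1, 1910. With p = 1910 - 1 = 1909: (p + p//4 - p//100 + p//400) mod 7 = (1909 + 477 - 19 + 4) mod 7 = 2371 mod 7 = 5 -> Saturday (Mon=0 ... Sun=6)
Days before July (Jan-Jun): 181; offset = 181 + 25 - 1 = 205
Weekday index = (5 + 205) mod 7 = 0

Day of the week: Monday


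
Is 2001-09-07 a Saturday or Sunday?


Anchor: Jan 1, 2001. With p = 2001 - 1 = 2000: (p + p//4 - p//100 + p//400) mod 7 = (2000 + 500 - 20 + 5) mod 7 = 2485 mod 7 = 0 -> Monday (Mon=0 ... Sun=6)
Day of year: 250; offset = 249
Weekday index = (0 + 249) mod 7 = 4 -> Friday
Weekend days: Saturday, Sunday

No


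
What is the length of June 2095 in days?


June 2095

30 days


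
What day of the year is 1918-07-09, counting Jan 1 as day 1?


Date: July 9, 1918
Days in months 1 through 6: 181
Plus 9 days in July

Day of year: 190


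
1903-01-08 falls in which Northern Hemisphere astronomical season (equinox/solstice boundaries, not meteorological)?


Date: January 8
Astronomical Winter (approx.; exact equinox/solstice day varies by year): December 21 to March 19
January 8 falls within the Winter window

Winter


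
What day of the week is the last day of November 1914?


November 1914 has 30 days
Anchor: Jan 1, 1914. With p = 1914 - 1 = 1913: (p + p//4 - p//100 + p//400) mod 7 = (1913 + 478 - 19 + 4) mod 7 = 2376 mod 7 = 3 -> Thursday (Mon=0 ... Sun=6)
Days before November (Jan-Oct): 304; November 1 index = (3 + 304) mod 7 = 6 -> Sunday
Last day offset: 30 - 1 = 29 days
Weekday index = (6 + 29) mod 7 = 0

Monday, November 30


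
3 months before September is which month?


September is month 9
9 - 3 = 6

June


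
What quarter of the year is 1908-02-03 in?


Month: February (month 2)
Q1: Jan-Mar, Q2: Apr-Jun, Q3: Jul-Sep, Q4: Oct-Dec

Q1


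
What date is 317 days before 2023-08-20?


Start: 2023-08-20, subtract 317 days
Back 20 days from August 20 reaches July 31, 2023 -> 297 left
July 2023 has 31 days -> back to June 30, 2023 -> 266 left
June 2023 has 30 days -> back to May 31, 2023 -> 236 left
May 2023 has 31 days -> back to April 30, 2023 -> 205 left
April 2023 has 30 days -> back to March 31, 2023 -> 175 left
March 2023 has 31 days -> back to February 28, 2023 -> 144 left
February 2023 has 28 days -> back to January 31, 2023 -> 116 left
January 2023 has 31 days -> back to December 31, 2022 -> 85 left
December 2022 has 31 days -> back to November 30, 2022 -> 54 left
November 2022 has 30 days -> back to October 31, 2022 -> 24 left
October 2022: 31 - 24 = 7 -> lands on October 7

Result: 2022-10-07


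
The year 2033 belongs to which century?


Century = (year - 1) // 100 + 1
= (2033 - 1) // 100 + 1
= 2032 // 100 + 1
= 20 + 1

21st century


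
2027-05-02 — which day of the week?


Date: May 2, 2027
Anchor: Jan 1, 2027. With p = 2027 - 1 = 2026: (p + p//4 - p//100 + p//400) mod 7 = (2026 + 506 - 20 + 5) mod 7 = 2517 mod 7 = 4 -> Friday (Mon=0 ... Sun=6)
Days before May (Jan-Apr): 120; offset = 120 + 2 - 1 = 121
Weekday index = (4 + 121) mod 7 = 6

Day of the week: Sunday


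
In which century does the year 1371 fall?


Century = (year - 1) // 100 + 1
= (1371 - 1) // 100 + 1
= 1370 // 100 + 1
= 13 + 1

14th century


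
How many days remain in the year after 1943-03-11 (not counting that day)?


Day of year: 70 of 365
Remaining = 365 - 70

295 days


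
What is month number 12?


Month 12 of 12

December


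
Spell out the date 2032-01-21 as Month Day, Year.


ISO 2032-01-21 parses as year=2032, month=01, day=21
Month 1 -> January

January 21, 2032


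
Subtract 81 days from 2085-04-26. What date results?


Start: 2085-04-26, subtract 81 days
Back 26 days from April 26 reaches March 31, 2085 -> 55 left
March 2085 has 31 days -> back to February 28, 2085 -> 24 left
February 2085: 28 - 24 = 4 -> lands on February 4

Result: 2085-02-04


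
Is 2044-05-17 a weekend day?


Anchor: Jan 1, 2044. With p = 2044 - 1 = 2043: (p + p//4 - p//100 + p//400) mod 7 = (2043 + 510 - 20 + 5) mod 7 = 2538 mod 7 = 4 -> Friday (Mon=0 ... Sun=6)
Day of year: 138; offset = 137
Weekday index = (4 + 137) mod 7 = 1 -> Tuesday
Weekend days: Saturday, Sunday

No


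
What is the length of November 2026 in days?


November 2026

30 days


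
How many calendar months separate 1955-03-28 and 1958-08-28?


From March 1955 to August 1958
3 years * 12 = 36 months, plus 5 months = 41

41 months


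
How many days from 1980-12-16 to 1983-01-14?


From 1980-12-16 to 1983-01-14
1980-12-16: days before December = 31 + 29 + 31 + 30 + 31 + 30 + 31 + 31 + 30 + 31 + 30 = 335 (1980 is a leap year); day of year = 335 + 16 = 351
1983-01-14: day of year = 14
Rest of 1980: 366 - 351 = 15
Full years 1981 (365), 1982 (365): 730
Total = 15 + 730 + 14 = 759

759 days


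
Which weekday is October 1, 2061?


Target: October 1, 2061
Anchor: Jan 1, 2061. With p = 2061 - 1 = 2060: (p + p//4 - p//100 + p//400) mod 7 = (2060 + 515 - 20 + 5) mod 7 = 2560 mod 7 = 5 -> Saturday (Mon=0 ... Sun=6)
Days before October (Jan-Sep): 273 days
Weekday index = (5 + 273) mod 7 = 5

Saturday


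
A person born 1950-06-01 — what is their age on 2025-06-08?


Birth: 1950-06-01
Reference: 2025-06-08
Year difference: 2025 - 1950 = 75

75 years old


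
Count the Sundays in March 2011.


March 2011 has 31 days
Anchor: Jan 1, 2011. With p = 2011 - 1 = 2010: (p + p//4 - p//100 + p//400) mod 7 = (2010 + 502 - 20 + 5) mod 7 = 2497 mod 7 = 5 -> Saturday (Mon=0 ... Sun=6)
Days before March (Jan-Feb): 59; March 1 index = (5 + 59) mod 7 = 1 -> Tuesday
First Sunday is March 6
Sundays: 6, 13, 20, 27

4 Sundays


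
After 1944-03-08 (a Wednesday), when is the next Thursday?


Current: Wednesday
Target: Thursday
Days ahead: 1

Next Thursday: 1944-03-09


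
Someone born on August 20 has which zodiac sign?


Date: August 20
Conventional tropical zodiac dates: Leo from July 23 onward; Virgo starts August 23
August 20 falls within the Leo range

Leo


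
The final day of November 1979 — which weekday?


November 1979 has 30 days
Anchor: Jan 1, 1979. With p = 1979 - 1 = 1978: (p + p//4 - p//100 + p//400) mod 7 = (1978 + 494 - 19 + 4) mod 7 = 2457 mod 7 = 0 -> Monday (Mon=0 ... Sun=6)
Days before November (Jan-Oct): 304; November 1 index = (0 + 304) mod 7 = 3 -> Thursday
Last day offset: 30 - 1 = 29 days
Weekday index = (3 + 29) mod 7 = 4

Friday, November 30


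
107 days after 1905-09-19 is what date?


Start: 1905-09-19, add 107 days
September 1905 has 30 days: 30 - 19 = 11 days to September 30 -> 96 left
October 1905 has 31 days -> 65 left
November 1905 has 30 days -> 35 left
December 1905 has 31 days -> 4 left
January 1906: 4 <= 31 -> lands on January 4

Result: 1906-01-04


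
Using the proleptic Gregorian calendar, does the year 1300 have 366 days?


Gregorian leap year rule: divisible by 4, but not by 100, unless also by 400.
1300 is divisible by 100 but not 400 -> not a leap year

No


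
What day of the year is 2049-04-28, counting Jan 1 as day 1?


Date: April 28, 2049
Days in months 1 through 3: 90
Plus 28 days in April

Day of year: 118


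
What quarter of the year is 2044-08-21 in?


Month: August (month 8)
Q1: Jan-Mar, Q2: Apr-Jun, Q3: Jul-Sep, Q4: Oct-Dec

Q3


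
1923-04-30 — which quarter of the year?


Month: April (month 4)
Q1: Jan-Mar, Q2: Apr-Jun, Q3: Jul-Sep, Q4: Oct-Dec

Q2


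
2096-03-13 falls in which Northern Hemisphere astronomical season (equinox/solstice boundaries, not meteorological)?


Date: March 13
Astronomical Winter (approx.; exact equinox/solstice day varies by year): December 21 to March 19
March 13 falls within the Winter window

Winter


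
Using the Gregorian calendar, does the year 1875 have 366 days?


Gregorian leap year rule: divisible by 4, but not by 100, unless also by 400.
1875 is not divisible by 4 -> not a leap year

No


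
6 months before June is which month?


June is month 6
6 - 6 = 0; wrap: 0 + 12 = 12

December


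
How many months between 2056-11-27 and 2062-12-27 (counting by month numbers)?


From November 2056 to December 2062
6 years * 12 = 72 months, plus 1 month = 73

73 months


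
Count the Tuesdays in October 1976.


October 1976 has 31 days
Anchor: Jan 1, 1976. With p = 1976 - 1 = 1975: (p + p//4 - p//100 + p//400) mod 7 = (1975 + 493 - 19 + 4) mod 7 = 2453 mod 7 = 3 -> Thursday (Mon=0 ... Sun=6)
Days before October (Jan-Sep): 274; October 1 index = (3 + 274) mod 7 = 4 -> Friday
First Tuesday is October 5
Tuesdays: 5, 12, 19, 26

4 Tuesdays


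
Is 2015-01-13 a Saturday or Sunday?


Anchor: Jan 1, 2015. With p = 2015 - 1 = 2014: (p + p//4 - p//100 + p//400) mod 7 = (2014 + 503 - 20 + 5) mod 7 = 2502 mod 7 = 3 -> Thursday (Mon=0 ... Sun=6)
Day of year: 13; offset = 12
Weekday index = (3 + 12) mod 7 = 1 -> Tuesday
Weekend days: Saturday, Sunday

No


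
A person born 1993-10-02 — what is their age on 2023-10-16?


Birth: 1993-10-02
Reference: 2023-10-16
Year difference: 2023 - 1993 = 30

30 years old


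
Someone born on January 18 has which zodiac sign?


Date: January 18
Conventional tropical zodiac dates: Capricorn from December 22 onward; Aquarius starts January 20
January 18 falls within the Capricorn range

Capricorn


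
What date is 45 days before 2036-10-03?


Start: 2036-10-03, subtract 45 days
Back 3 days from October 3 reaches September 30, 2036 -> 42 left
September 2036 has 30 days -> back to August 31, 2036 -> 12 left
August 2036: 31 - 12 = 19 -> lands on August 19

Result: 2036-08-19


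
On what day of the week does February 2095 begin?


Target: February 1, 2095
Anchor: Jan 1, 2095. With p = 2095 - 1 = 2094: (p + p//4 - p//100 + p//400) mod 7 = (2094 + 523 - 20 + 5) mod 7 = 2602 mod 7 = 5 -> Saturday (Mon=0 ... Sun=6)
Days before February (Jan): 31 days
Weekday index = (5 + 31) mod 7 = 1

Tuesday


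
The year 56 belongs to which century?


Century = (year - 1) // 100 + 1
= (56 - 1) // 100 + 1
= 55 // 100 + 1
= 0 + 1

1st century


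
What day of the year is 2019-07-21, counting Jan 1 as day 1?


Date: July 21, 2019
Days in months 1 through 6: 181
Plus 21 days in July

Day of year: 202


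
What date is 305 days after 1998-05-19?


Start: 1998-05-19, add 305 days
May 1998 has 31 days: 31 - 19 = 12 days to May 31 -> 293 left
June 1998 has 30 days -> 263 left
July 1998 has 31 days -> 232 left
August 1998 has 31 days -> 201 left
September 1998 has 30 days -> 171 left
October 1998 has 31 days -> 140 left
November 1998 has 30 days -> 110 left
December 1998 has 31 days -> 79 left
January 1999 has 31 days -> 48 left
February 1999 has 28 days -> 20 left
March 1999: 20 <= 31 -> lands on March 20

Result: 1999-03-20


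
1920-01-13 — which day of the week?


Date: January 13, 1920
Anchor: Jan 1, 1920. With p = 1920 - 1 = 1919: (p + p//4 - p//100 + p//400) mod 7 = (1919 + 479 - 19 + 4) mod 7 = 2383 mod 7 = 3 -> Thursday (Mon=0 ... Sun=6)
Days into year = 13 - 1 = 12
Weekday index = (3 + 12) mod 7 = 1

Day of the week: Tuesday


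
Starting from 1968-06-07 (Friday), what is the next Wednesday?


Current: Friday
Target: Wednesday
Days ahead: 5

Next Wednesday: 1968-06-12


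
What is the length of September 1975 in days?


September 1975

30 days


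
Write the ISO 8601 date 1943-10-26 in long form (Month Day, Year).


ISO 1943-10-26 parses as year=1943, month=10, day=26
Month 10 -> October

October 26, 1943


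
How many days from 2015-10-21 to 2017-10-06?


From 2015-10-21 to 2017-10-06
2015-10-21: days before October = 31 + 28 + 31 + 30 + 31 + 30 + 31 + 31 + 30 = 273 (2015 is not a leap year); day of year = 273 + 21 = 294
2017-10-06: days before October = 31 + 28 + 31 + 30 + 31 + 30 + 31 + 31 + 30 = 273 (2017 is not a leap year); day of year = 273 + 6 = 279
Rest of 2015: 365 - 294 = 71
Full years 2016 (366): 366
Total = 71 + 366 + 279 = 716

716 days


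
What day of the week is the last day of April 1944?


April 1944 has 30 days
Anchor: Jan 1, 1944. With p = 1944 - 1 = 1943: (p + p//4 - p//100 + p//400) mod 7 = (1943 + 485 - 19 + 4) mod 7 = 2413 mod 7 = 5 -> Saturday (Mon=0 ... Sun=6)
Days before April (Jan-Mar): 91; April 1 index = (5 + 91) mod 7 = 5 -> Saturday
Last day offset: 30 - 1 = 29 days
Weekday index = (5 + 29) mod 7 = 6

Sunday, April 30


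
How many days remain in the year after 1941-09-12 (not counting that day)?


Day of year: 255 of 365
Remaining = 365 - 255

110 days


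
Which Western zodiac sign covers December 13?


Date: December 13
Conventional tropical zodiac dates: Sagittarius from November 22 onward; Capricorn starts December 22
December 13 falls within the Sagittarius range

Sagittarius


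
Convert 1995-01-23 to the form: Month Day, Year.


ISO 1995-01-23 parses as year=1995, month=01, day=23
Month 1 -> January

January 23, 1995


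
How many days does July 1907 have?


July 1907

31 days


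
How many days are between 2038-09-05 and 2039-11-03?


From 2038-09-05 to 2039-11-03
2038-09-05: days before September = 31 + 28 + 31 + 30 + 31 + 30 + 31 + 31 = 243 (2038 is not a leap year); day of year = 243 + 5 = 248
2039-11-03: days before November = 31 + 28 + 31 + 30 + 31 + 30 + 31 + 31 + 30 + 31 = 304 (2039 is not a leap year); day of year = 304 + 3 = 307
Rest of 2038: 365 - 248 = 117
Total = 117 + 307 = 424

424 days


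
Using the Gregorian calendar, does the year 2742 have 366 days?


Gregorian leap year rule: divisible by 4, but not by 100, unless also by 400.
2742 is not divisible by 4 -> not a leap year

No


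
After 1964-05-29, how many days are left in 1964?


Day of year: 150 of 366
Remaining = 366 - 150

216 days


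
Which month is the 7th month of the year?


Month 7 of 12

July


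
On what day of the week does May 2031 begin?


Target: May 1, 2031
Anchor: Jan 1, 2031. With p = 2031 - 1 = 2030: (p + p//4 - p//100 + p//400) mod 7 = (2030 + 507 - 20 + 5) mod 7 = 2522 mod 7 = 2 -> Wednesday (Mon=0 ... Sun=6)
Days before May (Jan-Apr): 120 days
Weekday index = (2 + 120) mod 7 = 3

Thursday


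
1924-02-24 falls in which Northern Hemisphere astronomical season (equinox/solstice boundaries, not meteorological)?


Date: February 24
Astronomical Winter (approx.; exact equinox/solstice day varies by year): December 21 to March 19
February 24 falls within the Winter window

Winter


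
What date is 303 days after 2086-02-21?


Start: 2086-02-21, add 303 days
February 2086 has 28 days: 28 - 21 = 7 days to February 28 -> 296 left
March 2086 has 31 days -> 265 left
April 2086 has 30 days -> 235 left
May 2086 has 31 days -> 204 left
June 2086 has 30 days -> 174 left
July 2086 has 31 days -> 143 left
August 2086 has 31 days -> 112 left
September 2086 has 30 days -> 82 left
October 2086 has 31 days -> 51 left
November 2086 has 30 days -> 21 left
December 2086: 21 <= 31 -> lands on December 21

Result: 2086-12-21


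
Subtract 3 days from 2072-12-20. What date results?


Start: 2072-12-20, subtract 3 days
20 - 3 = 17 stays within December 2072

Result: 2072-12-17


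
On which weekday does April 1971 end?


April 1971 has 30 days
Anchor: Jan 1, 1971. With p = 1971 - 1 = 1970: (p + p//4 - p//100 + p//400) mod 7 = (1970 + 492 - 19 + 4) mod 7 = 2447 mod 7 = 4 -> Friday (Mon=0 ... Sun=6)
Days before April (Jan-Mar): 90; April 1 index = (4 + 90) mod 7 = 3 -> Thursday
Last day offset: 30 - 1 = 29 days
Weekday index = (3 + 29) mod 7 = 4

Friday, April 30


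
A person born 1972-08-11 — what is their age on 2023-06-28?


Birth: 1972-08-11
Reference: 2023-06-28
Year difference: 2023 - 1972 = 51
Birthday not yet reached in 2023, subtract 1

50 years old


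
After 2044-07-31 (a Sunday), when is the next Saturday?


Current: Sunday
Target: Saturday
Days ahead: 6

Next Saturday: 2044-08-06


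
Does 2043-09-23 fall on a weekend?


Anchor: Jan 1, 2043. With p = 2043 - 1 = 2042: (p + p//4 - p//100 + p//400) mod 7 = (2042 + 510 - 20 + 5) mod 7 = 2537 mod 7 = 3 -> Thursday (Mon=0 ... Sun=6)
Day of year: 266; offset = 265
Weekday index = (3 + 265) mod 7 = 2 -> Wednesday
Weekend days: Saturday, Sunday

No


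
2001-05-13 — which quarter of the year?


Month: May (month 5)
Q1: Jan-Mar, Q2: Apr-Jun, Q3: Jul-Sep, Q4: Oct-Dec

Q2


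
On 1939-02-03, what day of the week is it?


Date: February 3, 1939
Anchor: Jan 1, 1939. With p = 1939 - 1 = 1938: (p + p//4 - p//100 + p//400) mod 7 = (1938 + 484 - 19 + 4) mod 7 = 2407 mod 7 = 6 -> Sunday (Mon=0 ... Sun=6)
Days before February (Jan): 31; offset = 31 + 3 - 1 = 33
Weekday index = (6 + 33) mod 7 = 4

Day of the week: Friday


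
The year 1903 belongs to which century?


Century = (year - 1) // 100 + 1
= (1903 - 1) // 100 + 1
= 1902 // 100 + 1
= 19 + 1

20th century


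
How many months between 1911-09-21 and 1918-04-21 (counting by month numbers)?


From September 1911 to April 1918
7 years * 12 = 84 months, minus 5 months = 79

79 months


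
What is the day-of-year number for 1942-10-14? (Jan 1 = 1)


Date: October 14, 1942
Days in months 1 through 9: 273
Plus 14 days in October

Day of year: 287


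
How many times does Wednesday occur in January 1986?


January 1986 has 31 days
Anchor: Jan 1, 1986. With p = 1986 - 1 = 1985: (p + p//4 - p//100 + p//400) mod 7 = (1985 + 496 - 19 + 4) mod 7 = 2466 mod 7 = 2 -> Wednesday (Mon=0 ... Sun=6)
January 1 is the anchor itself -> Wednesday
First Wednesday is January 1
Wednesdays: 1, 8, 15, 22, 29

5 Wednesdays


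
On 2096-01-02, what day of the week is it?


Date: January 2, 2096
Anchor: Jan 1, 2096. With p = 2096 - 1 = 2095: (p + p//4 - p//100 + p//400) mod 7 = (2095 + 523 - 20 + 5) mod 7 = 2603 mod 7 = 6 -> Sunday (Mon=0 ... Sun=6)
Days into year = 2 - 1 = 1
Weekday index = (6 + 1) mod 7 = 0

Day of the week: Monday


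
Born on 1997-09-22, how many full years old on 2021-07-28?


Birth: 1997-09-22
Reference: 2021-07-28
Year difference: 2021 - 1997 = 24
Birthday not yet reached in 2021, subtract 1

23 years old


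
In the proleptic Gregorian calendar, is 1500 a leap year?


Gregorian leap year rule: divisible by 4, but not by 100, unless also by 400.
1500 is divisible by 100 but not 400 -> not a leap year

No


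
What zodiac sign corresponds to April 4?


Date: April 4
Conventional tropical zodiac dates: Aries from March 21 onward; Taurus starts April 20
April 4 falls within the Aries range

Aries


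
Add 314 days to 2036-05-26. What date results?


Start: 2036-05-26, add 314 days
May 2036 has 31 days: 31 - 26 = 5 days to May 31 -> 309 left
June 2036 has 30 days -> 279 left
July 2036 has 31 days -> 248 left
August 2036 has 31 days -> 217 left
September 2036 has 30 days -> 187 left
October 2036 has 31 days -> 156 left
November 2036 has 30 days -> 126 left
December 2036 has 31 days -> 95 left
January 2037 has 31 days -> 64 left
February 2037 has 28 days -> 36 left
March 2037 has 31 days -> 5 left
April 2037: 5 <= 30 -> lands on April 5

Result: 2037-04-05


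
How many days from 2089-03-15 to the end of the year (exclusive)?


Day of year: 74 of 365
Remaining = 365 - 74

291 days


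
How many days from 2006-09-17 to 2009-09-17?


From 2006-09-17 to 2009-09-17
2006-09-17: days before September = 31 + 28 + 31 + 30 + 31 + 30 + 31 + 31 = 243 (2006 is not a leap year); day of year = 243 + 17 = 260
2009-09-17: days before September = 31 + 28 + 31 + 30 + 31 + 30 + 31 + 31 = 243 (2009 is not a leap year); day of year = 243 + 17 = 260
Rest of 2006: 365 - 260 = 105
Full years 2007 (365), 2008 (366): 731
Total = 105 + 731 + 260 = 1096

1096 days


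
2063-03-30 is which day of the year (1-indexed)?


Date: March 30, 2063
Days in months 1 through 2: 59
Plus 30 days in March

Day of year: 89


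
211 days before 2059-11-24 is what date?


Start: 2059-11-24, subtract 211 days
Back 24 days from November 24 reaches October 31, 2059 -> 187 left
October 2059 has 31 days -> back to September 30, 2059 -> 156 left
September 2059 has 30 days -> back to August 31, 2059 -> 126 left
August 2059 has 31 days -> back to July 31, 2059 -> 95 left
July 2059 has 31 days -> back to June 30, 2059 -> 64 left
June 2059 has 30 days -> back to May 31, 2059 -> 34 left
May 2059 has 31 days -> back to April 30, 2059 -> 3 left
April 2059: 30 - 3 = 27 -> lands on April 27

Result: 2059-04-27


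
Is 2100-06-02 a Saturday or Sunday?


Anchor: Jan 1, 2100. With p = 2100 - 1 = 2099: (p + p//4 - p//100 + p//400) mod 7 = (2099 + 524 - 20 + 5) mod 7 = 2608 mod 7 = 4 -> Friday (Mon=0 ... Sun=6)
Day of year: 153; offset = 152
Weekday index = (4 + 152) mod 7 = 2 -> Wednesday
Weekend days: Saturday, Sunday

No


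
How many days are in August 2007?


August 2007

31 days


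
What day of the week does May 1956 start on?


Target: May 1, 1956
Anchor: Jan 1, 1956. With p = 1956 - 1 = 1955: (p + p//4 - p//100 + p//400) mod 7 = (1955 + 488 - 19 + 4) mod 7 = 2428 mod 7 = 6 -> Sunday (Mon=0 ... Sun=6)
Days before May (Jan-Apr): 121 days
Weekday index = (6 + 121) mod 7 = 1

Tuesday


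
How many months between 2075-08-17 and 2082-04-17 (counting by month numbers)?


From August 2075 to April 2082
7 years * 12 = 84 months, minus 4 months = 80

80 months


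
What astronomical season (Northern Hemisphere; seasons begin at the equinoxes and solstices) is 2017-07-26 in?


Date: July 26
Astronomical Summer (approx.; exact equinox/solstice day varies by year): June 21 to September 21
July 26 falls within the Summer window

Summer


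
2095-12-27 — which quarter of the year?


Month: December (month 12)
Q1: Jan-Mar, Q2: Apr-Jun, Q3: Jul-Sep, Q4: Oct-Dec

Q4


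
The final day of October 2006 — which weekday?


October 2006 has 31 days
Anchor: Jan 1, 2006. With p = 2006 - 1 = 2005: (p + p//4 - p//100 + p//400) mod 7 = (2005 + 501 - 20 + 5) mod 7 = 2491 mod 7 = 6 -> Sunday (Mon=0 ... Sun=6)
Days before October (Jan-Sep): 273; October 1 index = (6 + 273) mod 7 = 6 -> Sunday
Last day offset: 31 - 1 = 30 days
Weekday index = (6 + 30) mod 7 = 1

Tuesday, October 31


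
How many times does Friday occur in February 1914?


February 1914 has 28 days
Anchor: Jan 1, 1914. With p = 1914 - 1 = 1913: (p + p//4 - p//100 + p//400) mod 7 = (1913 + 478 - 19 + 4) mod 7 = 2376 mod 7 = 3 -> Thursday (Mon=0 ... Sun=6)
Days before February (Jan): 31; February 1 index = (3 + 31) mod 7 = 6 -> Sunday
First Friday is February 6
Fridays: 6, 13, 20, 27

4 Fridays
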